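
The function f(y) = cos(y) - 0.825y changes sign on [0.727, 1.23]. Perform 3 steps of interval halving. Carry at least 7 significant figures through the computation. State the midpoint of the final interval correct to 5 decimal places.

0.82131

f(0.727000) = 0.147397, f(1.230000) = -0.680512 (opposite signs)
step 1: m = 0.978500, f(m) = -0.248995 < 0 → root in [0.727000, 0.978500]
step 2: m = 0.852750, f(m) = -0.045604 < 0 → root in [0.727000, 0.852750]
step 3: m = 0.789875, f(m) = 0.052287 > 0 → root in [0.789875, 0.852750]
Midpoint of [0.789875, 0.852750] = 0.821312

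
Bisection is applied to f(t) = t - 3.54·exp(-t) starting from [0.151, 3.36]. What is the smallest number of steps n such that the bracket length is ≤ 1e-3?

Initial width b − a = 3.36 − 0.151 = 3.209000.
After n steps the width is (b−a)/2^n; need (b−a)/2^n ≤ 1e-3.
So n ≥ log₂(3.209000/1e-3) = log₂(3209.0000) ≈ 11.6479.
Hence n = 12.

12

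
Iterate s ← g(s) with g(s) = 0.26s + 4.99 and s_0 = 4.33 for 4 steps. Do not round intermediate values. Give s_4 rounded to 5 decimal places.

6.73222

s_1 = g(4.330000) = 6.115800
s_2 = g(6.115800) = 6.580108
s_3 = g(6.580108) = 6.700828
s_4 = g(6.700828) = 6.732215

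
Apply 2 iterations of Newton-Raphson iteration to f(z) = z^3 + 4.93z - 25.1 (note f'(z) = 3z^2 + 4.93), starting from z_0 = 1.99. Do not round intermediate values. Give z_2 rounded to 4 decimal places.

2.3758

z_0 = 1.990000: f = -7.408701, f' = 16.810300 → z_1 = 1.990000 - (-7.408701)/(16.810300) = 2.430724
z_1 = 2.430724: f = 1.245203, f' = 22.655256 → z_2 = 2.430724 - (1.245203)/(22.655256) = 2.375761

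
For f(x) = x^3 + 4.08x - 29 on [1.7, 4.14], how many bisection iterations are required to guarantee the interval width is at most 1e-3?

Initial width b − a = 4.14 − 1.7 = 2.440000.
After n steps the width is (b−a)/2^n; need (b−a)/2^n ≤ 1e-3.
So n ≥ log₂(2.440000/1e-3) = log₂(2440.0000) ≈ 11.2527.
Hence n = 12.

12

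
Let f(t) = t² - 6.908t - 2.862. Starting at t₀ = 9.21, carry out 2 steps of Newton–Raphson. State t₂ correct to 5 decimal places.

Newton update: t ← t − f(t)/f'(t).
f'(t) = 2t - 6.908
t_0 = 9.210000: f = 18.339420, f' = 11.512000 → t_1 = 9.210000 - (18.339420)/(11.512000) = 7.616930
t_1 = 7.616930: f = 2.537872, f' = 8.325860 → t_2 = 7.616930 - (2.537872)/(8.325860) = 7.312112

7.31211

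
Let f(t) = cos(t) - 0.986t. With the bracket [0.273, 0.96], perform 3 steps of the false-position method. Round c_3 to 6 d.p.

0.745265

False-position update: c = (a·f(b) − b·f(a))/(f(b) − f(a)); replace the endpoint whose sign matches f(c).
f(0.273000) = 0.693788, f(0.960000) = -0.373040
step 1: c = 0.719775, f(c) = 0.042255 > 0 → new bracket [0.719775, 0.960000]
step 2: c = 0.744218, f(c) = 0.001819 > 0 → new bracket [0.744218, 0.960000]
step 3: c = 0.745265, f(c) = 0.000077 > 0 → new bracket [0.745265, 0.960000]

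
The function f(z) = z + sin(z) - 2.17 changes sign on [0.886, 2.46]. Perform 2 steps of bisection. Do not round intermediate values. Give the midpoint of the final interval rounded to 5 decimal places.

1.08275

f(0.886000) = -0.509452, f(2.460000) = 0.920031 (opposite signs)
step 1: m = 1.673000, f(m) = 0.497782 > 0 → root in [0.886000, 1.673000]
step 2: m = 1.279500, f(m) = 0.067372 > 0 → root in [0.886000, 1.279500]
Midpoint of [0.886000, 1.279500] = 1.082750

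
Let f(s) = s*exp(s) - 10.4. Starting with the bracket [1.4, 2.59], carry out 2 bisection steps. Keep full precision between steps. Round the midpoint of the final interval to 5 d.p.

1.84625

f(1.400000) = -4.722720, f(2.590000) = 24.124108 (opposite signs)
step 1: m = 1.995000, f(m) = 4.267645 > 0 → root in [1.400000, 1.995000]
step 2: m = 1.697500, f(m) = -1.131175 < 0 → root in [1.697500, 1.995000]
Midpoint of [1.697500, 1.995000] = 1.846250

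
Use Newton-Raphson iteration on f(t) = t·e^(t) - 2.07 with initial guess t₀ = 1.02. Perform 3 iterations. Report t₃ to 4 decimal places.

0.8685

Newton update: t ← t − f(t)/f'(t).
f'(t) = (t + 1)·e^(t)
t_0 = 1.020000: f = 0.758659, f' = 5.601853 → t_1 = 1.020000 - (0.758659)/(5.601853) = 0.884570
t_1 = 0.884570: f = 0.072378, f' = 4.564321 → t_2 = 0.884570 - (0.072378)/(4.564321) = 0.868713
t_2 = 0.868713: f = 0.000872, f' = 4.454712 → t_3 = 0.868713 - (0.000872)/(4.454712) = 0.868517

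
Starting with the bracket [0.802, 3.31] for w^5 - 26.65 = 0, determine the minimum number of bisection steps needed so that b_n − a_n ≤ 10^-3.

12

Initial width b − a = 3.31 − 0.802 = 2.508000.
After n steps the width is (b−a)/2^n; need (b−a)/2^n ≤ 10^-3.
So n ≥ log₂(2.508000/10^-3) = log₂(2508.0000) ≈ 11.2923.
Hence n = 12.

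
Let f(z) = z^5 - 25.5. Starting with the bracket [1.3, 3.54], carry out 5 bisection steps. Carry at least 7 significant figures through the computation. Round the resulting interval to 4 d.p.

f(1.300000) = -21.787070, f(3.540000) = 530.425135 (opposite signs)
step 1: m = 2.420000, f(m) = 57.499759 > 0 → root in [1.300000, 2.420000]
step 2: m = 1.860000, f(m) = -3.237972 < 0 → root in [1.860000, 2.420000]
step 3: m = 2.140000, f(m) = 19.381655 > 0 → root in [1.860000, 2.140000]
step 4: m = 2.000000, f(m) = 6.500000 > 0 → root in [1.860000, 2.000000]
step 5: m = 1.930000, f(m) = 1.278518 > 0 → root in [1.860000, 1.930000]

[1.8600, 1.9300]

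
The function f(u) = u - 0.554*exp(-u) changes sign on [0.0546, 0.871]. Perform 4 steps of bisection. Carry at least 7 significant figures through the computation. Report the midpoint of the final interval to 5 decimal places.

0.38626

f(0.054600) = -0.469963, f(0.871000) = 0.639133 (opposite signs)
step 1: m = 0.462800, f(m) = 0.114047 > 0 → root in [0.054600, 0.462800]
step 2: m = 0.258700, f(m) = -0.169018 < 0 → root in [0.258700, 0.462800]
step 3: m = 0.360750, f(m) = -0.025473 < 0 → root in [0.360750, 0.462800]
step 4: m = 0.411775, f(m) = 0.044765 > 0 → root in [0.360750, 0.411775]
Midpoint of [0.360750, 0.411775] = 0.386263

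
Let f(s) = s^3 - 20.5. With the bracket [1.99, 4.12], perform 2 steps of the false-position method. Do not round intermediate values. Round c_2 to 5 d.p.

f(1.990000) = -12.619401, f(4.120000) = 49.434528
step 1: c = 2.423161, f(c) = -6.271908 < 0 → new bracket [2.423161, 4.120000]
step 2: c = 2.614205, f(c) = -2.634337 < 0 → new bracket [2.614205, 4.120000]

2.61421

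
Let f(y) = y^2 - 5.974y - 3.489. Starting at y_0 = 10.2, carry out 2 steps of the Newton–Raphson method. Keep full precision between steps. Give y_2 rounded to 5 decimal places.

6.60967

f'(y) = 2y - 5.974
y_0 = 10.200000: f = 39.616200, f' = 14.426000 → y_1 = 10.200000 - (39.616200)/(14.426000) = 7.453833
y_1 = 7.453833: f = 7.541431, f' = 8.933667 → y_2 = 7.453833 - (7.541431)/(8.933667) = 6.609675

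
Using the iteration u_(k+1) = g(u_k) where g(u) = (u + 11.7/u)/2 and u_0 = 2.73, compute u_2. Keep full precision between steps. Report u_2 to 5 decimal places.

u_1 = g(2.730000) = 3.507857
u_2 = g(3.507857) = 3.421613

3.42161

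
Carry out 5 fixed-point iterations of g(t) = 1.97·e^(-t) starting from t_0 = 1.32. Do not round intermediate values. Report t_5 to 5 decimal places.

0.67919

t_1 = g(1.320000) = 0.526257
t_2 = g(0.526257) = 1.163901
t_3 = g(1.163901) = 0.615164
t_4 = g(0.615164) = 1.064888
t_5 = g(1.064888) = 0.679190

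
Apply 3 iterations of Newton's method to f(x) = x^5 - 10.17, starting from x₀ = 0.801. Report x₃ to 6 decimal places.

3.579178

f'(x) = 5x⁴
x_0 = 0.801000: f = -9.840267, f' = 2.058259 → x_1 = 0.801000 - (-9.840267)/(2.058259) = 5.581869
x_1 = 5.581869: f = 5408.566677, f' = 4853.873369 → x_2 = 5.581869 - (5408.566677)/(4853.873369) = 4.467590
x_2 = 4.467590: f = 1769.611177, f' = 1991.880555 → x_3 = 4.467590 - (1769.611177)/(1991.880555) = 3.579178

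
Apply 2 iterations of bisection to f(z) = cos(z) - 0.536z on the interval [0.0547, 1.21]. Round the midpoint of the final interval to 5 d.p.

f(0.054700) = 0.969185, f(1.210000) = -0.295541 (opposite signs)
step 1: m = 0.632350, f(m) = 0.467701 > 0 → root in [0.632350, 1.210000]
step 2: m = 0.921175, f(m) = 0.111135 > 0 → root in [0.921175, 1.210000]
Midpoint of [0.921175, 1.210000] = 1.065587

1.06559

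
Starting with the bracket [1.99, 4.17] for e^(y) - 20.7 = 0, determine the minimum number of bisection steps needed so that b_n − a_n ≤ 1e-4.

Initial width b − a = 4.17 − 1.99 = 2.180000.
After n steps the width is (b−a)/2^n; need (b−a)/2^n ≤ 1e-4.
So n ≥ log₂(2.180000/1e-4) = log₂(21800.0000) ≈ 14.4120.
Hence n = 15.

15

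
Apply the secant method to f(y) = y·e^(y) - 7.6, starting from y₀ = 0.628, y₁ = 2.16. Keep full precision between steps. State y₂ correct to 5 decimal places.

Secant update: y_(k+1) = y_k − f(y_k)·(y_k − y_(k-1))/(f(y_k) − f(y_(k-1))).
f(y_0) = -6.423216, f(y_1) = 11.129657
y_2 = 2.160000 - (11.129657)·(2.160000 - 0.628000)/(11.129657 - (-6.423216)) = 1.188613; f(y_2) = -3.698349

1.18861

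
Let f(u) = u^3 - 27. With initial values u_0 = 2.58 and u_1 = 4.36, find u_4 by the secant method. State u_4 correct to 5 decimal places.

Secant update: u_(k+1) = u_k − f(u_k)·(u_k − u_(k-1))/(f(u_k) − f(u_(k-1))).
f(u_0) = -9.826488, f(u_1) = 55.881856
u_2 = 4.360000 - (55.881856)·(4.360000 - 2.580000)/(55.881856 - (-9.826488)) = 2.846194; f(u_2) = -3.943501
u_3 = 2.846194 - (-3.943501)·(2.846194 - 4.360000)/(-3.943501 - (55.881856)) = 2.945979; f(u_3) = -1.432458
u_4 = 2.945979 - (-1.432458)·(2.945979 - 2.846194)/(-1.432458 - (-3.943501)) = 3.002903; f(u_4) = 0.078456

3.00290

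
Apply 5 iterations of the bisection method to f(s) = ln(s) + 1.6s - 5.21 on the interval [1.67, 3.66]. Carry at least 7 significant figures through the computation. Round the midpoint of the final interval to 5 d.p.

2.63391

f(1.670000) = -2.025176, f(3.660000) = 1.943463 (opposite signs)
step 1: m = 2.665000, f(m) = 0.034204 > 0 → root in [1.670000, 2.665000]
step 2: m = 2.167500, f(m) = -0.968426 < 0 → root in [2.167500, 2.665000]
step 3: m = 2.416250, f(m) = -0.461783 < 0 → root in [2.416250, 2.665000]
step 4: m = 2.540625, f(m) = -0.212590 < 0 → root in [2.540625, 2.665000]
step 5: m = 2.602812, f(m) = -0.088907 < 0 → root in [2.602812, 2.665000]
Midpoint of [2.602812, 2.665000] = 2.633906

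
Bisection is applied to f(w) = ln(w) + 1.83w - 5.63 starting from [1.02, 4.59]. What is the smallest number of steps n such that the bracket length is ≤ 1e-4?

Initial width b − a = 4.59 − 1.02 = 3.570000.
After n steps the width is (b−a)/2^n; need (b−a)/2^n ≤ 1e-4.
So n ≥ log₂(3.570000/1e-4) = log₂(35700.0000) ≈ 15.1236.
Hence n = 16.

16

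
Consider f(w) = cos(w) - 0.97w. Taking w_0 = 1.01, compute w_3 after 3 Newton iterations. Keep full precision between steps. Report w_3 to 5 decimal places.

0.75253

f'(w) = -sin(w) - 0.97
w_0 = 1.010000: f = -0.447839, f' = -1.816832 → w_1 = 1.010000 - (-0.447839)/(-1.816832) = 0.763505
w_1 = 0.763505: f = -0.018184, f' = -1.661458 → w_2 = 0.763505 - (-0.018184)/(-1.661458) = 0.752561
w_2 = 0.752561: f = -0.000043, f' = -1.653510 → w_3 = 0.752561 - (-0.000043)/(-1.653510) = 0.752535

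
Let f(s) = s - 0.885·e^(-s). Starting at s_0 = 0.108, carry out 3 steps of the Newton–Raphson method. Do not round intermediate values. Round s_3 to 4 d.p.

0.5240

Newton update: s ← s − f(s)/f'(s).
f'(s) = 1 + 0.885·e^(-s)
s_0 = 0.108000: f = -0.686400, f' = 1.794400 → s_1 = 0.108000 - (-0.686400)/(1.794400) = 0.490524
s_1 = 0.490524: f = -0.051367, f' = 1.541891 → s_2 = 0.490524 - (-0.051367)/(1.541891) = 0.523838
s_2 = 0.523838: f = -0.000297, f' = 1.524135 → s_3 = 0.523838 - (-0.000297)/(1.524135) = 0.524033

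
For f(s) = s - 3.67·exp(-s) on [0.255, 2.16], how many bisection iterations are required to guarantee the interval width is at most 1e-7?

25

Initial width b − a = 2.16 − 0.255 = 1.905000.
After n steps the width is (b−a)/2^n; need (b−a)/2^n ≤ 1e-7.
So n ≥ log₂(1.905000/1e-7) = log₂(19050000.0000) ≈ 24.1833.
Hence n = 25.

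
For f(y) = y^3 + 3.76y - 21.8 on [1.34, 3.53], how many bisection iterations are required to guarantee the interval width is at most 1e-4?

15

Initial width b − a = 3.53 − 1.34 = 2.190000.
After n steps the width is (b−a)/2^n; need (b−a)/2^n ≤ 1e-4.
So n ≥ log₂(2.190000/1e-4) = log₂(21900.0000) ≈ 14.4186.
Hence n = 15.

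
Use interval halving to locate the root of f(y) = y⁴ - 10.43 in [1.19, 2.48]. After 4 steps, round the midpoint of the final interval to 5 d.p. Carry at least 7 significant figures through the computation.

f(1.190000) = -8.424661, f(2.480000) = 27.397420 (opposite signs)
step 1: m = 1.835000, f(m) = 0.908204 > 0 → root in [1.190000, 1.835000]
step 2: m = 1.512500, f(m) = -5.196629 < 0 → root in [1.512500, 1.835000]
step 3: m = 1.673750, f(m) = -2.581939 < 0 → root in [1.673750, 1.835000]
step 4: m = 1.754375, f(m) = -0.956952 < 0 → root in [1.754375, 1.835000]
Midpoint of [1.754375, 1.835000] = 1.794687

1.79469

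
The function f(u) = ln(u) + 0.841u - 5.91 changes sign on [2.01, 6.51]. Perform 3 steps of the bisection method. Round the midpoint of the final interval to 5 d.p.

f(2.010000) = -3.521455, f(6.510000) = 1.438249 (opposite signs)
step 1: m = 4.260000, f(m) = -0.878071 < 0 → root in [4.260000, 6.510000]
step 2: m = 5.385000, f(m) = 0.302402 > 0 → root in [4.260000, 5.385000]
step 3: m = 4.822500, f(m) = -0.280985 < 0 → root in [4.822500, 5.385000]
Midpoint of [4.822500, 5.385000] = 5.103750

5.10375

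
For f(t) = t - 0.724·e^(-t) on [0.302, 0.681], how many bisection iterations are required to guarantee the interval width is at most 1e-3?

Initial width b − a = 0.681 − 0.302 = 0.379000.
After n steps the width is (b−a)/2^n; need (b−a)/2^n ≤ 1e-3.
So n ≥ log₂(0.379000/1e-3) = log₂(379.0000) ≈ 8.5661.
Hence n = 9.

9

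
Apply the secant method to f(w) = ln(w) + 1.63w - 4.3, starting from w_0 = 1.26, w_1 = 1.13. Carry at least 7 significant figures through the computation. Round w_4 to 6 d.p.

f(w_0) = -2.015088, f(w_1) = -2.335882
w_2 = 1.130000 - (-2.335882)·(1.130000 - 1.260000)/(-2.335882 - (-2.015088)) = 2.076603; f(w_2) = -0.184403
w_3 = 2.076603 - (-0.184403)·(2.076603 - 1.130000)/(-0.184403 - (-2.335882)) = 2.157737; f(w_3) = -0.013830
w_4 = 2.157737 - (-0.013830)·(2.157737 - 2.076603)/(-0.013830 - (-0.184403)) = 2.164315; f(w_4) = -0.000063

2.164315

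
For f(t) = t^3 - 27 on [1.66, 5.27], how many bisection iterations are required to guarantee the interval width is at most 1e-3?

Initial width b − a = 5.27 − 1.66 = 3.610000.
After n steps the width is (b−a)/2^n; need (b−a)/2^n ≤ 1e-3.
So n ≥ log₂(3.610000/1e-3) = log₂(3610.0000) ≈ 11.8178.
Hence n = 12.

12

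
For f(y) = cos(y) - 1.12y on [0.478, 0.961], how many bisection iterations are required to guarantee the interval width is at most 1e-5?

Initial width b − a = 0.961 − 0.478 = 0.483000.
After n steps the width is (b−a)/2^n; need (b−a)/2^n ≤ 1e-5.
So n ≥ log₂(0.483000/1e-5) = log₂(48300.0000) ≈ 15.5597.
Hence n = 16.

16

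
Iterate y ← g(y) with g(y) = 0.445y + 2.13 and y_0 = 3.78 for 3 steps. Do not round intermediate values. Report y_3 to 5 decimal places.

3.83274

y_1 = g(3.780000) = 3.812100
y_2 = g(3.812100) = 3.826384
y_3 = g(3.826384) = 3.832741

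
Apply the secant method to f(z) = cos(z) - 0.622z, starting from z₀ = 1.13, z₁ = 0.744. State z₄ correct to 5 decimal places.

0.94357

f(z_0) = -0.276200, f(z_1) = 0.272998
z_2 = 0.744000 - (0.272998)·(0.744000 - 1.130000)/(0.272998 - (-0.276200)) = 0.935875; f(z_2) = 0.011001
z_3 = 0.935875 - (0.011001)·(0.935875 - 0.744000)/(0.011001 - (0.272998)) = 0.943931; f(z_3) = -0.000516
z_4 = 0.943931 - (-0.000516)·(0.943931 - 0.935875)/(-0.000516 - (0.011001)) = 0.943570; f(z_4) = 0.000001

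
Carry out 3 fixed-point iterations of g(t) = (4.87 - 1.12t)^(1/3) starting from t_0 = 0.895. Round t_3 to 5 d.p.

t_1 = g(0.895000) = 1.569690
t_2 = g(1.569690) = 1.459971
t_3 = g(1.459971) = 1.478940

1.47894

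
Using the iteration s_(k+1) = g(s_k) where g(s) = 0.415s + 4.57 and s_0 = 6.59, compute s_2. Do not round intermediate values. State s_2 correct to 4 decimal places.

7.6015

s_1 = g(6.590000) = 7.304850
s_2 = g(7.304850) = 7.601513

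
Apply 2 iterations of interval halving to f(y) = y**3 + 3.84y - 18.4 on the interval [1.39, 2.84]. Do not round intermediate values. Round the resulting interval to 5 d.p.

[2.11500, 2.47750]

f(1.390000) = -10.376781, f(2.840000) = 15.411904 (opposite signs)
step 1: m = 2.115000, f(m) = -0.817529 < 0 → root in [2.115000, 2.840000]
step 2: m = 2.477500, f(m) = 6.320510 > 0 → root in [2.115000, 2.477500]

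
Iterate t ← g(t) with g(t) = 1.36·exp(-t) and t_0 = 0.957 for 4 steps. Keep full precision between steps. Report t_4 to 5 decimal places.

t_1 = g(0.957000) = 0.522299
t_2 = g(0.522299) = 0.806691
t_3 = g(0.806691) = 0.607012
t_4 = g(0.607012) = 0.741168

0.74117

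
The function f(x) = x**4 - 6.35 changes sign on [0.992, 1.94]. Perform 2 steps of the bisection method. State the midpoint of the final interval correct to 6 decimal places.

1.584500

f(0.992000) = -5.381618, f(1.940000) = 7.814685 (opposite signs)
step 1: m = 1.466000, f(m) = -1.731128 < 0 → root in [1.466000, 1.940000]
step 2: m = 1.703000, f(m) = 2.061212 > 0 → root in [1.466000, 1.703000]
Midpoint of [1.466000, 1.703000] = 1.584500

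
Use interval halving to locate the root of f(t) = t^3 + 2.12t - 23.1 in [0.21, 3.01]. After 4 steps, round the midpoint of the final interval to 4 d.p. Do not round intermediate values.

f(0.210000) = -22.645539, f(3.010000) = 10.552101 (opposite signs)
step 1: m = 1.610000, f(m) = -15.513519 < 0 → root in [1.610000, 3.010000]
step 2: m = 2.310000, f(m) = -5.876409 < 0 → root in [2.310000, 3.010000]
step 3: m = 2.660000, f(m) = 1.360296 > 0 → root in [2.310000, 2.660000]
step 4: m = 2.485000, f(m) = -2.486366 < 0 → root in [2.485000, 2.660000]
Midpoint of [2.485000, 2.660000] = 2.572500

2.5725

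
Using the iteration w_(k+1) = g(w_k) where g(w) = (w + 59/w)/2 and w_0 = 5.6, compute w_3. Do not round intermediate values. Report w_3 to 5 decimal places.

w_1 = g(5.600000) = 8.067857
w_2 = g(8.067857) = 7.690414
w_3 = g(7.690414) = 7.681151

7.68115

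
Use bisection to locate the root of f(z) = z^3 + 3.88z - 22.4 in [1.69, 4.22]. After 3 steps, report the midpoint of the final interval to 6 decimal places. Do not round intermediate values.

f(1.690000) = -11.015991, f(4.220000) = 69.125048 (opposite signs)
step 1: m = 2.955000, f(m) = 14.868534 > 0 → root in [1.690000, 2.955000]
step 2: m = 2.322500, f(m) = -0.861120 < 0 → root in [2.322500, 2.955000]
step 3: m = 2.638750, f(m) = 6.211970 > 0 → root in [2.322500, 2.638750]
Midpoint of [2.322500, 2.638750] = 2.480625

2.480625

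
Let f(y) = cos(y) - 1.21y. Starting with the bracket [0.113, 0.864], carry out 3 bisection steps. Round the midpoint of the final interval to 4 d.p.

0.6293

f(0.113000) = 0.856892, f(0.864000) = -0.396039 (opposite signs)
step 1: m = 0.488500, f(m) = 0.291953 > 0 → root in [0.488500, 0.864000]
step 2: m = 0.676250, f(m) = -0.038337 < 0 → root in [0.488500, 0.676250]
step 3: m = 0.582375, f(m) = 0.130485 > 0 → root in [0.582375, 0.676250]
Midpoint of [0.582375, 0.676250] = 0.629312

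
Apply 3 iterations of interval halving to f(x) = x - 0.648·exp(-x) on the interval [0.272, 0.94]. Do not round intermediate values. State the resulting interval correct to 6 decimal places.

f(0.272000) = -0.221682, f(0.940000) = 0.686873 (opposite signs)
step 1: m = 0.606000, f(m) = 0.252497 > 0 → root in [0.272000, 0.606000]
step 2: m = 0.439000, f(m) = 0.021247 > 0 → root in [0.272000, 0.439000]
step 3: m = 0.355500, f(m) = -0.098633 < 0 → root in [0.355500, 0.439000]

[0.355500, 0.439000]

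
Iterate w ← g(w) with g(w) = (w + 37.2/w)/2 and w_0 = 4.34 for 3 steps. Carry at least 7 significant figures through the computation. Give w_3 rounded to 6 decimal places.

6.099188

w_1 = g(4.340000) = 6.455714
w_2 = g(6.455714) = 6.109026
w_3 = g(6.109026) = 6.099188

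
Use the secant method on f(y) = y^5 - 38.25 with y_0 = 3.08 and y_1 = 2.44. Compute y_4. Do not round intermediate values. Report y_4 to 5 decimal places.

f(y_0) = 238.924698, f(y_1) = 48.236661
y_2 = 2.440000 - (48.236661)·(2.440000 - 3.080000)/(48.236661 - (238.924698)) = 2.278105; f(y_2) = 23.107629
y_3 = 2.278105 - (23.107629)·(2.278105 - 2.440000)/(23.107629 - (48.236661)) = 2.129233; f(y_3) = 5.513867
y_4 = 2.129233 - (5.513867)·(2.129233 - 2.278105)/(5.513867 - (23.107629)) = 2.082576; f(y_4) = 0.924611

2.08258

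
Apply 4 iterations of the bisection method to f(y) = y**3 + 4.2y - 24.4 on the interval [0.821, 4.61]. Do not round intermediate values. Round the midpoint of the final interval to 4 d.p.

f(0.821000) = -20.398412, f(4.610000) = 92.934181 (opposite signs)
step 1: m = 2.715500, f(m) = 7.029035 > 0 → root in [0.821000, 2.715500]
step 2: m = 1.768250, f(m) = -11.444548 < 0 → root in [1.768250, 2.715500]
step 3: m = 2.241875, f(m) = -3.716453 < 0 → root in [2.241875, 2.715500]
step 4: m = 2.478688, f(m) = 1.239275 > 0 → root in [2.241875, 2.478688]
Midpoint of [2.241875, 2.478688] = 2.360281

2.3603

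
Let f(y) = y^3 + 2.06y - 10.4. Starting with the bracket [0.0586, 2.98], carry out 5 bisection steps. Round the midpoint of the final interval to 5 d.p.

f(0.058600) = -10.279083, f(2.980000) = 22.202392 (opposite signs)
step 1: m = 1.519300, f(m) = -3.763284 < 0 → root in [1.519300, 2.980000]
step 2: m = 2.249650, f(m) = 5.619589 > 0 → root in [1.519300, 2.249650]
step 3: m = 1.884475, f(m) = 0.174253 > 0 → root in [1.519300, 1.884475]
step 4: m = 1.701888, f(m) = -1.964729 < 0 → root in [1.701888, 1.884475]
step 5: m = 1.793181, f(m) = -0.940074 < 0 → root in [1.793181, 1.884475]
Midpoint of [1.793181, 1.884475] = 1.838828

1.83883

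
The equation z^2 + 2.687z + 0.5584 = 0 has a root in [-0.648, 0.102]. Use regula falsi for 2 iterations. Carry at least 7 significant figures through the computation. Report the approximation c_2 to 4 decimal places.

f(-0.648000) = -0.762872, f(0.102000) = 0.842878
step 1: c = -0.291684, f(c) = -0.140276 < 0 → new bracket [-0.291684, 0.102000]
step 2: c = -0.235514, f(c) = -0.018958 < 0 → new bracket [-0.235514, 0.102000]

-0.2355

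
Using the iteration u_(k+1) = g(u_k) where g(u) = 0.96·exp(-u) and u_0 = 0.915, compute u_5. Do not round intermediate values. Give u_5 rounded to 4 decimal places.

u_1 = g(0.915000) = 0.384496
u_2 = g(0.384496) = 0.653562
u_3 = g(0.653562) = 0.499382
u_4 = g(0.499382) = 0.582629
u_5 = g(0.582629) = 0.536091

0.5361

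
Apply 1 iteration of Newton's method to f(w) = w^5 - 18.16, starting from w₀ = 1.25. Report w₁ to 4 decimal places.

2.4877

Newton update: w ← w − f(w)/f'(w).
f'(w) = 5w⁴
w_0 = 1.250000: f = -15.108242, f' = 12.207031 → w_1 = 1.250000 - (-15.108242)/(12.207031) = 2.487667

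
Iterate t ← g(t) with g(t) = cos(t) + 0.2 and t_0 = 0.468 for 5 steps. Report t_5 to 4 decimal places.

t_1 = g(0.468000) = 1.092472
t_2 = g(1.092472) = 0.660292
t_3 = g(0.660292) = 0.989813
t_4 = g(0.989813) = 0.748846
t_5 = g(0.748846) = 0.932475

0.9325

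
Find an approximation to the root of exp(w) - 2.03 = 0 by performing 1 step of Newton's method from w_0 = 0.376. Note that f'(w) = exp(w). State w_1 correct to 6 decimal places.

0.769803

w_0 = 0.376000: f = -0.573553, f' = 1.456447 → w_1 = 0.376000 - (-0.573553)/(1.456447) = 0.769803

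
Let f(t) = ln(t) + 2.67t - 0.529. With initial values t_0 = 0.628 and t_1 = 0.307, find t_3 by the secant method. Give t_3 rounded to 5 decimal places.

f(t_0) = 0.682545, f(t_1) = -0.890218
t_2 = 0.307000 - (-0.890218)·(0.307000 - 0.628000)/(-0.890218 - (0.682545)) = 0.488693; f(t_2) = 0.059789
t_3 = 0.488693 - (0.059789)·(0.488693 - 0.307000)/(0.059789 - (-0.890218)) = 0.477258; f(t_3) = 0.005581

0.47726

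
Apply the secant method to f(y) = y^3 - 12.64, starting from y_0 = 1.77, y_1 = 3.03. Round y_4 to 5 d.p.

2.33236

f(y_0) = -7.094767, f(y_1) = 15.178127
y_2 = 3.030000 - (15.178127)·(3.030000 - 1.770000)/(15.178127 - (-7.094767)) = 2.171358; f(y_2) = -2.402490
y_3 = 2.171358 - (-2.402490)·(2.171358 - 3.030000)/(-2.402490 - (15.178127)) = 2.288696; f(y_3) = -0.651509
y_4 = 2.288696 - (-0.651509)·(2.288696 - 2.171358)/(-0.651509 - (-2.402490)) = 2.332356; f(y_4) = 0.047744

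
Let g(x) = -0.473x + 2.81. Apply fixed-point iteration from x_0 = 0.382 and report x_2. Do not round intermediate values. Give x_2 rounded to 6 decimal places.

1.566334

x_1 = g(0.382000) = 2.629314
x_2 = g(2.629314) = 1.566334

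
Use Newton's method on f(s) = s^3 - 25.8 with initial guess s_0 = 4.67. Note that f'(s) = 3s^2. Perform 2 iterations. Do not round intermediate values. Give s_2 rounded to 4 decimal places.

3.0374

s_0 = 4.670000: f = 76.047563, f' = 65.426700 → s_1 = 4.670000 - (76.047563)/(65.426700) = 3.507668
s_1 = 3.507668: f = 17.357408, f' = 36.911199 → s_2 = 3.507668 - (17.357408)/(36.911199) = 3.037420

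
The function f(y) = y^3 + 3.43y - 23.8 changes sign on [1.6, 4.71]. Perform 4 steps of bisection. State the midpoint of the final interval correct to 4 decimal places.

f(1.600000) = -14.216000, f(4.710000) = 96.842411 (opposite signs)
step 1: m = 3.155000, f(m) = 18.426599 > 0 → root in [1.600000, 3.155000]
step 2: m = 2.377500, f(m) = -2.206341 < 0 → root in [2.377500, 3.155000]
step 3: m = 2.766250, f(m) = 6.855967 > 0 → root in [2.377500, 2.766250]
step 4: m = 2.571875, f(m) = 2.033304 > 0 → root in [2.377500, 2.571875]
Midpoint of [2.377500, 2.571875] = 2.474688

2.4747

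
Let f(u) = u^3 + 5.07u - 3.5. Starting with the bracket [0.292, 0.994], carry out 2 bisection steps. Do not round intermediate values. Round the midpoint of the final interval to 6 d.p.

f(0.292000) = -1.994663, f(0.994000) = 2.521688 (opposite signs)
step 1: m = 0.643000, f(m) = 0.025858 > 0 → root in [0.292000, 0.643000]
step 2: m = 0.467500, f(m) = -1.027600 < 0 → root in [0.467500, 0.643000]
Midpoint of [0.467500, 0.643000] = 0.555250

0.555250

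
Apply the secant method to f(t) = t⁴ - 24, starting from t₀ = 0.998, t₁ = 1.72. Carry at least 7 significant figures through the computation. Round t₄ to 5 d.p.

f(t_0) = -23.007976, f(t_1) = -15.247869
t_2 = 1.720000 - (-15.247869)·(1.720000 - 0.998000)/(-15.247869 - (-23.007976)) = 3.138661; f(t_2) = 73.046019
t_3 = 3.138661 - (73.046019)·(3.138661 - 1.720000)/(73.046019 - (-15.247869)) = 1.964995; f(t_3) = -9.091094
t_4 = 1.964995 - (-9.091094)·(1.964995 - 3.138661)/(-9.091094 - (73.046019)) = 2.094899; f(t_4) = -4.740188

2.09490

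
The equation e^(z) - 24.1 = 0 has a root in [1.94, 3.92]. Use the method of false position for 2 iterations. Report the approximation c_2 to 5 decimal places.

3.02436

f(1.940000) = -17.141249, f(3.920000) = 26.300445
step 1: c = 2.721270, f(c) = -8.900393 < 0 → new bracket [2.721270, 3.920000]
step 2: c = 3.024364, f(c) = -3.519092 < 0 → new bracket [3.024364, 3.920000]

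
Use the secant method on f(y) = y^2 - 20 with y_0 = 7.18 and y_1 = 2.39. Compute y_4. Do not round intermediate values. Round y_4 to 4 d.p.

4.4587

f(y_0) = 31.552400, f(y_1) = -14.287900
y_2 = 2.390000 - (-14.287900)·(2.390000 - 7.180000)/(-14.287900 - (31.552400)) = 3.882989; f(y_2) = -4.922400
y_3 = 3.882989 - (-4.922400)·(3.882989 - 2.390000)/(-4.922400 - (-14.287900)) = 4.667686; f(y_3) = 1.787295
y_4 = 4.667686 - (1.787295)·(4.667686 - 3.882989)/(1.787295 - (-4.922400)) = 4.458662; f(y_4) = -0.120330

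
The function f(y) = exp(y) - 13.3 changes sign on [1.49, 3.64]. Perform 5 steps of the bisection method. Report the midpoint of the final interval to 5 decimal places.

f(1.490000) = -8.862904, f(3.640000) = 24.791837 (opposite signs)
step 1: m = 2.565000, f(m) = -0.299342 < 0 → root in [2.565000, 3.640000]
step 2: m = 3.102500, f(m) = 8.953516 > 0 → root in [2.565000, 3.102500]
step 3: m = 2.833750, f(m) = 3.709126 > 0 → root in [2.565000, 2.833750]
step 4: m = 2.699375, f(m) = 1.570435 > 0 → root in [2.565000, 2.699375]
step 5: m = 2.632187, f(m) = 0.604152 > 0 → root in [2.565000, 2.632187]
Midpoint of [2.565000, 2.632187] = 2.598594

2.59859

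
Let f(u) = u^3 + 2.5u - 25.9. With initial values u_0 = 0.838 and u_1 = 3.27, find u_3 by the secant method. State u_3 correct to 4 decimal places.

f(u_0) = -23.216520, f(u_1) = 17.240783
u_2 = 3.270000 - (17.240783)·(3.270000 - 0.838000)/(17.240783 - (-23.216520)) = 2.233609; f(u_2) = -9.172482
u_3 = 2.233609 - (-9.172482)·(2.233609 - 3.270000)/(-9.172482 - (17.240783)) = 2.593514; f(u_3) = -1.971413

2.5935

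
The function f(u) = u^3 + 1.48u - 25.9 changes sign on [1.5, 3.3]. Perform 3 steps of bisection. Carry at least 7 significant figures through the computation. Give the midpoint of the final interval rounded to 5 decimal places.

f(1.500000) = -20.305000, f(3.300000) = 14.921000 (opposite signs)
step 1: m = 2.400000, f(m) = -8.524000 < 0 → root in [2.400000, 3.300000]
step 2: m = 2.850000, f(m) = 1.467125 > 0 → root in [2.400000, 2.850000]
step 3: m = 2.625000, f(m) = -3.927109 < 0 → root in [2.625000, 2.850000]
Midpoint of [2.625000, 2.850000] = 2.737500

2.73750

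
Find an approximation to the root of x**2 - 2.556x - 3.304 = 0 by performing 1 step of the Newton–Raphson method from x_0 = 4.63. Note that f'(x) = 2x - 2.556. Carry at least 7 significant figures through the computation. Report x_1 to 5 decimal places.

Newton update: x ← x − f(x)/f'(x).
x_0 = 4.630000: f = 6.298620, f' = 6.704000 → x_1 = 4.630000 - (6.298620)/(6.704000) = 3.690468

3.69047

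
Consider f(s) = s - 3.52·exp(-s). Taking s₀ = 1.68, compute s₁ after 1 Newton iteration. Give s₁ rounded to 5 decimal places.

1.06168

f'(s) = 1 + 3.52·exp(-s)
s_0 = 1.680000: f = 1.023964, f' = 1.656036 → s_1 = 1.680000 - (1.023964)/(1.656036) = 1.061678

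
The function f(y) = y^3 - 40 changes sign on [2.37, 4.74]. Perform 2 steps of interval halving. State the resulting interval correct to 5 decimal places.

f(2.370000) = -26.687947, f(4.740000) = 66.496424 (opposite signs)
step 1: m = 3.555000, f(m) = 4.928179 > 0 → root in [2.370000, 3.555000]
step 2: m = 2.962500, f(m) = -13.999896 < 0 → root in [2.962500, 3.555000]

[2.96250, 3.55500]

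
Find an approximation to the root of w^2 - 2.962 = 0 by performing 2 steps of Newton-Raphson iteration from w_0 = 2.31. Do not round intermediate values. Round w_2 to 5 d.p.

1.72262

f'(w) = 2w
w_0 = 2.310000: f = 2.374100, f' = 4.620000 → w_1 = 2.310000 - (2.374100)/(4.620000) = 1.796126
w_1 = 1.796126: f = 0.264067, f' = 3.592251 → w_2 = 1.796126 - (0.264067)/(3.592251) = 1.722615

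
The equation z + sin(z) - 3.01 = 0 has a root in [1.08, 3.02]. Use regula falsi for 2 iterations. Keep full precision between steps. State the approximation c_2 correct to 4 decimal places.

f(1.080000) = -1.048042, f(3.020000) = 0.131293
step 1: c = 2.804023, f(c) = 0.125218 > 0 → new bracket [1.080000, 2.804023]
step 2: c = 2.620024, f(c) = 0.108265 > 0 → new bracket [1.080000, 2.620024]

2.6200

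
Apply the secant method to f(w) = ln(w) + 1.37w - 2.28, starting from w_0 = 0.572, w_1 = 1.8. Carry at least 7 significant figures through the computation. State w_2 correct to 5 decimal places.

f(w_0) = -2.054976, f(w_1) = 0.773787
w_2 = 1.800000 - (0.773787)·(1.800000 - 0.572000)/(0.773787 - (-2.054976)) = 1.464090; f(w_2) = 0.107037

1.46409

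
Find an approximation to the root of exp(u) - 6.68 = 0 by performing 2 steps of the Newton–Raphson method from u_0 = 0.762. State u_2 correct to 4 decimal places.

2.2548

f'(u) = exp(u)
u_0 = 0.762000: f = -4.537443, f' = 2.142557 → u_1 = 0.762000 - (-4.537443)/(2.142557) = 2.879770
u_1 = 2.879770: f = 11.130176, f' = 17.810176 → u_2 = 2.879770 - (11.130176)/(17.810176) = 2.254836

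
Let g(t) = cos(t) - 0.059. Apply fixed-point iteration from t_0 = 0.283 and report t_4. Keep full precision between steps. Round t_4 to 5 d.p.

0.64671

t_1 = g(0.283000) = 0.901222
t_2 = g(0.901222) = 0.561652
t_3 = g(0.561652) = 0.787376
t_4 = g(0.787376) = 0.646707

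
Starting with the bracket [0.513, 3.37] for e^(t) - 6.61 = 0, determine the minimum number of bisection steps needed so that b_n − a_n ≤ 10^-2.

Initial width b − a = 3.37 − 0.513 = 2.857000.
After n steps the width is (b−a)/2^n; need (b−a)/2^n ≤ 10^-2.
So n ≥ log₂(2.857000/10^-2) = log₂(285.7000) ≈ 8.1584.
Hence n = 9.

9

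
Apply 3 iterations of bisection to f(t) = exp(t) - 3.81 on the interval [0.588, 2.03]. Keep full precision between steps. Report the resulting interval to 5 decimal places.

[1.30900, 1.48925]

f(0.588000) = -2.009616, f(2.030000) = 3.804086 (opposite signs)
step 1: m = 1.309000, f(m) = -0.107531 < 0 → root in [1.309000, 2.030000]
step 2: m = 1.669500, f(m) = 1.499512 > 0 → root in [1.309000, 1.669500]
step 3: m = 1.489250, f(m) = 0.623769 > 0 → root in [1.309000, 1.489250]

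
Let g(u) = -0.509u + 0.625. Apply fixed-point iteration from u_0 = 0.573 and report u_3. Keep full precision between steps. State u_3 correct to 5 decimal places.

0.39324

u_1 = g(0.573000) = 0.333343
u_2 = g(0.333343) = 0.455328
u_3 = g(0.455328) = 0.393238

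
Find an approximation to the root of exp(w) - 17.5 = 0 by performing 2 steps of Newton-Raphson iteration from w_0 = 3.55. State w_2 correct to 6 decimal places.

2.879243

f'(w) = exp(w)
w_0 = 3.550000: f = 17.313317, f' = 34.813317 → w_1 = 3.550000 - (17.313317)/(34.813317) = 3.052681
w_1 = 3.052681: f = 3.672035, f' = 21.172035 → w_2 = 3.052681 - (3.672035)/(21.172035) = 2.879243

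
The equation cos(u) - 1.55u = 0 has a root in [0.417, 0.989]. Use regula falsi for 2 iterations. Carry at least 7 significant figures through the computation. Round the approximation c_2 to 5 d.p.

f(0.417000) = 0.267958, f(0.989000) = -0.983424
step 1: c = 0.539482, f(c) = 0.021777 > 0 → new bracket [0.539482, 0.989000]
step 2: c = 0.549221, f(c) = 0.001639 > 0 → new bracket [0.549221, 0.989000]

0.54922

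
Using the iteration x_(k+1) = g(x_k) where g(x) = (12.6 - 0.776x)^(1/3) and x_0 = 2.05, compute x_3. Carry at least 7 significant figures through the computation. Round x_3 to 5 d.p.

2.21592

x_1 = g(2.050000) = 2.224600
x_2 = g(2.224600) = 2.215436
x_3 = g(2.215436) = 2.215919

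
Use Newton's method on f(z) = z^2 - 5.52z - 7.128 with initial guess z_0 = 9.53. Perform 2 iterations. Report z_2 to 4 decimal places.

6.6449

Newton update: z ← z − f(z)/f'(z).
f'(z) = 2z - 5.52
z_0 = 9.530000: f = 31.087300, f' = 13.540000 → z_1 = 9.530000 - (31.087300)/(13.540000) = 7.234040
z_1 = 7.234040: f = 5.271433, f' = 8.948080 → z_2 = 7.234040 - (5.271433)/(8.948080) = 6.644927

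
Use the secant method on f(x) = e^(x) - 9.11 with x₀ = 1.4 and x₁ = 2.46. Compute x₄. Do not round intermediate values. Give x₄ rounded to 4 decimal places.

f(x_0) = -5.054800, f(x_1) = 2.594812
x_2 = 2.460000 - (2.594812)·(2.460000 - 1.400000)/(2.594812 - (-5.054800)) = 2.100439; f(x_2) = -0.940242
x_3 = 2.100439 - (-0.940242)·(2.100439 - 2.460000)/(-0.940242 - (2.594812)) = 2.196074; f(x_3) = -0.120349
x_4 = 2.196074 - (-0.120349)·(2.196074 - 2.100439)/(-0.120349 - (-0.940242)) = 2.210112; f(x_4) = 0.006736

2.2101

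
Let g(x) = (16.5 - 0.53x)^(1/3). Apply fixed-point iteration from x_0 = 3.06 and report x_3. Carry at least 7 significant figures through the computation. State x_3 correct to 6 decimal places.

x_1 = g(3.060000) = 2.459519
x_2 = g(2.459519) = 2.476932
x_3 = g(2.476932) = 2.476431

2.476431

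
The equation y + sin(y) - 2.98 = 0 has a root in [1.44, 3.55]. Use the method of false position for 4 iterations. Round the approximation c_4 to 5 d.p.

2.26813

f(1.440000) = -0.548542, f(3.550000) = 0.172852
step 1: c = 3.044427, f(c) = 0.161440 > 0 → new bracket [1.440000, 3.044427]
step 2: c = 2.679602, f(c) = 0.145333 > 0 → new bracket [1.440000, 2.679602]
step 3: c = 2.419966, f(c) = 0.100573 > 0 → new bracket [1.440000, 2.419966]
step 4: c = 2.268132, f(c) = 0.054688 > 0 → new bracket [1.440000, 2.268132]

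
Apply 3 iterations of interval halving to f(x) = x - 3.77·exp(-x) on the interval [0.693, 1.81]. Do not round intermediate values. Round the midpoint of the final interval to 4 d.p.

f(0.693000) = -1.192277, f(1.810000) = 1.193024 (opposite signs)
step 1: m = 1.251500, f(m) = 0.172996 > 0 → root in [0.693000, 1.251500]
step 2: m = 0.972250, f(m) = -0.453681 < 0 → root in [0.972250, 1.251500]
step 3: m = 1.111875, f(m) = -0.128235 < 0 → root in [1.111875, 1.251500]
Midpoint of [1.111875, 1.251500] = 1.181688

1.1817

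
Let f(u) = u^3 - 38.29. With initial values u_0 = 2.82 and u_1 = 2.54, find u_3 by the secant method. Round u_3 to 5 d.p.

3.31877

f(u_0) = -15.864232, f(u_1) = -21.902936
u_2 = 2.540000 - (-21.902936)·(2.540000 - 2.820000)/(-21.902936 - (-15.864232)) = 3.555586; f(u_2) = 6.660393
u_3 = 3.555586 - (6.660393)·(3.555586 - 2.540000)/(6.660393 - (-21.902936)) = 3.318772; f(u_3) = -1.736235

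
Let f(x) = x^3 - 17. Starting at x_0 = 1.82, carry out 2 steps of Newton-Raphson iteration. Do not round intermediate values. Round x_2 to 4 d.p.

2.6121

Newton update: x ← x − f(x)/f'(x).
f'(x) = 3x^2
x_0 = 1.820000: f = -10.971432, f' = 9.937200 → x_1 = 1.820000 - (-10.971432)/(9.937200) = 2.924077
x_1 = 2.924077: f = 8.001515, f' = 25.650675 → x_2 = 2.924077 - (8.001515)/(25.650675) = 2.612135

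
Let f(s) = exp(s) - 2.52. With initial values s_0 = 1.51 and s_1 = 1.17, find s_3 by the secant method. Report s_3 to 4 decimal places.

0.9316

f(s_0) = 2.006731, f(s_1) = 0.701993
s_2 = 1.170000 - (0.701993)·(1.170000 - 1.510000)/(0.701993 - (2.006731)) = 0.987069; f(s_2) = 0.163357
s_3 = 0.987069 - (0.163357)·(0.987069 - 1.170000)/(0.163357 - (0.701993)) = 0.931589; f(s_3) = 0.018541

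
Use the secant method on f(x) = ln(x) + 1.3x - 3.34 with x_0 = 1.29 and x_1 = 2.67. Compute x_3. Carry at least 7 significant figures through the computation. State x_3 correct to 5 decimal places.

2.02478

Secant update: x_(k+1) = x_k − f(x_k)·(x_k − x_(k-1))/(f(x_k) − f(x_(k-1))).
f(x_0) = -1.408358, f(x_1) = 1.113078
x_2 = 2.670000 - (1.113078)·(2.670000 - 1.290000)/(1.113078 - (-1.408358)) = 2.060804; f(x_2) = 0.062142
x_3 = 2.060804 - (0.062142)·(2.060804 - 2.670000)/(0.062142 - (1.113078)) = 2.024783; f(x_3) = -0.002320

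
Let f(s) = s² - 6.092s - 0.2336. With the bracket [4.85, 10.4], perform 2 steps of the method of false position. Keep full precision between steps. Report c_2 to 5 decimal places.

False-position update: c = (a·f(b) − b·f(a))/(f(b) − f(a)); replace the endpoint whose sign matches f(c).
f(4.850000) = -6.257300, f(10.400000) = 44.569600
step 1: c = 5.533261, f(c) = -3.325251 < 0 → new bracket [5.533261, 10.400000]
step 2: c = 5.871149, f(c) = -1.530248 < 0 → new bracket [5.871149, 10.400000]

5.87115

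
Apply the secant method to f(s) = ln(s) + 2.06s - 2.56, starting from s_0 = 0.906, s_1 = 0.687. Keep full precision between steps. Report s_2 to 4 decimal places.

f(s_0) = -0.792356, f(s_1) = -1.520201
s_2 = 0.687000 - (-1.520201)·(0.687000 - 0.906000)/(-1.520201 - (-0.792356)) = 1.144411; f(s_2) = -0.067624

1.1444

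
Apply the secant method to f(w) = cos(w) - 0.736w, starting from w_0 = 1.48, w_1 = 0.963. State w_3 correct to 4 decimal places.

0.8731

f(w_0) = -0.998608, f(w_1) = -0.137708
w_2 = 0.963000 - (-0.137708)·(0.963000 - 1.480000)/(-0.137708 - (-0.998608)) = 0.880302; f(w_2) = -0.010983
w_3 = 0.880302 - (-0.010983)·(0.880302 - 0.963000)/(-0.010983 - (-0.137708)) = 0.873134; f(w_3) = -0.000199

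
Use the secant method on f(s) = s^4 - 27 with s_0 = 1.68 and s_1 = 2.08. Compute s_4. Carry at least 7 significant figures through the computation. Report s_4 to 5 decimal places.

Secant update: s_(k+1) = s_k − f(s_k)·(s_k − s_(k-1))/(f(s_k) − f(s_(k-1))).
f(s_0) = -19.034058, f(s_1) = -8.282263
s_2 = 2.080000 - (-8.282263)·(2.080000 - 1.680000)/(-8.282263 - (-19.034058)) = 2.388126; f(s_2) = 5.525860
s_3 = 2.388126 - (5.525860)·(2.388126 - 2.080000)/(5.525860 - (-8.282263)) = 2.264817; f(s_3) = -0.689286
s_4 = 2.264817 - (-0.689286)·(2.264817 - 2.388126)/(-0.689286 - (5.525860)) = 2.278493; f(s_4) = -0.048029

2.27849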